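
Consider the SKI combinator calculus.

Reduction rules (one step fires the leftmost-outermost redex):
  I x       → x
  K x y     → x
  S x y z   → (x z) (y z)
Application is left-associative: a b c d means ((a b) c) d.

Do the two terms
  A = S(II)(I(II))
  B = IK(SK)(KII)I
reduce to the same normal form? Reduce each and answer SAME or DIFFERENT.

Answer: DIFFERENT — A ⇓ SII, B ⇓ SKI

Derivation:
Term A:
  start: S(II)(I(II))
  [1] SI(I(II))
  [2] SI(II)
  [3] SII

Term B:
  start: IK(SK)(KII)I
  [1] K(SK)(KII)I
  [2] SKI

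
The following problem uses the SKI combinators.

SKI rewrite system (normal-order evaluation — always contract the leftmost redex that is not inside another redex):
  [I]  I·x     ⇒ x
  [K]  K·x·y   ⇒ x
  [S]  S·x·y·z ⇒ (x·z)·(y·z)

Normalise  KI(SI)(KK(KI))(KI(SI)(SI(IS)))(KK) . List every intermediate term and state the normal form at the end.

Answer: normal form = SIS  (in 7 steps)

Derivation:
  start: KI(SI)(KK(KI))(KI(SI)(SI(IS)))(KK)
  →1  I(KK(KI))(KI(SI)(SI(IS)))(KK)
  →2  KK(KI)(KI(SI)(SI(IS)))(KK)
  →3  K(KI(SI)(SI(IS)))(KK)
  →4  KI(SI)(SI(IS))
  →5  I(SI(IS))
  →6  SI(IS)
  →7  SIS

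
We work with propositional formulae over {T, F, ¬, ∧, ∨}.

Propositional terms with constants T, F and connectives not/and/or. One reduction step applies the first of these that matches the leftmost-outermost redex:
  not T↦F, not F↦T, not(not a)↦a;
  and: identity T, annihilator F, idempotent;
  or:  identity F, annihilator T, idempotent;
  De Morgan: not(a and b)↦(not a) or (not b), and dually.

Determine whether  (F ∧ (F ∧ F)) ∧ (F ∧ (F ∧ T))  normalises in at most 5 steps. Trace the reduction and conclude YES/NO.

  start: (F ∧ (F ∧ F)) ∧ (F ∧ (F ∧ T))
  [1] F ∧ (F ∧ (F ∧ T))
  [2] F

Answer: YES — reaches normal form F in 2 ≤ 5 steps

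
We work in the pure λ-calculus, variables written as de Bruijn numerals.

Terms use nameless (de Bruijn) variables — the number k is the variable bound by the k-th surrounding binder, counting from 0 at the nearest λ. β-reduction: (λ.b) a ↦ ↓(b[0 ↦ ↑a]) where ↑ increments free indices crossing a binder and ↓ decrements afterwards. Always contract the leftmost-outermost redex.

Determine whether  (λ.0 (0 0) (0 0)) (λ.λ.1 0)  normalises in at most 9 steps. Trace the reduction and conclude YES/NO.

Answer: YES — reaches normal form λ.λ.1 0 in 9 ≤ 9 steps

Working:
  start: (λ.0 (0 0) (0 0)) (λ.λ.1 0)
  →1  (λ.λ.1 0) ((λ.λ.1 0) (λ.λ.1 0)) ((λ.λ.1 0) (λ.λ.1 0))
  →2  (λ.(λ.λ.1 0) (λ.λ.1 0) 0) ((λ.λ.1 0) (λ.λ.1 0))
  →3  (λ.λ.1 0) (λ.λ.1 0) ((λ.λ.1 0) (λ.λ.1 0))
  →4  (λ.(λ.λ.1 0) 0) ((λ.λ.1 0) (λ.λ.1 0))
  →5  (λ.λ.1 0) ((λ.λ.1 0) (λ.λ.1 0))
  →6  λ.(λ.λ.1 0) (λ.λ.1 0) 0
  →7  λ.(λ.(λ.λ.1 0) 0) 0
  →8  λ.(λ.λ.1 0) 0
  →9  λ.λ.1 0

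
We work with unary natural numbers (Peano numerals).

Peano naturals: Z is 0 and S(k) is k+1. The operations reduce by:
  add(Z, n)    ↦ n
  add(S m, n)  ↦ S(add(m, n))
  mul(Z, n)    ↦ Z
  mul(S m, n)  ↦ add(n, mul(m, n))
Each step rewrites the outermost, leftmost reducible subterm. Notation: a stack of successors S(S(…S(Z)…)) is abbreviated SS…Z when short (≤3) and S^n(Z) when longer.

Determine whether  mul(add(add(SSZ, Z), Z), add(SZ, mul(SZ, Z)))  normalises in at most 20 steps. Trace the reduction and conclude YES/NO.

Answer: NO — after 20 steps the term is S(S(mul(add(add(Z, Z), Z), add(SZ, mul(SZ, Z))))), not yet normal

Reduction:
  start: mul(add(add(SSZ, Z), Z), add(SZ, mul(SZ, Z)))
  [1] mul(add(S(add(SZ, Z)), Z), add(SZ, mul(SZ, Z)))
  [2] mul(S(add(add(SZ, Z), Z)), add(SZ, mul(SZ, Z)))
  [3] add(add(SZ, mul(SZ, Z)), mul(add(add(SZ, Z), Z), add(SZ, mul(SZ, Z))))
  [4] add(S(add(Z, mul(SZ, Z))), mul(add(add(SZ, Z), Z), add(SZ, mul(SZ, Z))))
  [5] S(add(add(Z, mul(SZ, Z)), mul(add(add(SZ, Z), Z), add(SZ, mul(SZ, Z)))))
  [6] S(add(mul(SZ, Z), mul(add(add(SZ, Z), Z), add(SZ, mul(SZ, Z)))))
  [7] S(add(add(Z, mul(Z, Z)), mul(add(add(SZ, Z), Z), add(SZ, mul(SZ, Z)))))
  [8] S(add(mul(Z, Z), mul(add(add(SZ, Z), Z), add(SZ, mul(SZ, Z)))))
  [9] S(add(Z, mul(add(add(SZ, Z), Z), add(SZ, mul(SZ, Z)))))
  [10] S(mul(add(add(SZ, Z), Z), add(SZ, mul(SZ, Z))))
  [11] S(mul(add(S(add(Z, Z)), Z), add(SZ, mul(SZ, Z))))
  [12] S(mul(S(add(add(Z, Z), Z)), add(SZ, mul(SZ, Z))))
  [13] S(add(add(SZ, mul(SZ, Z)), mul(add(add(Z, Z), Z), add(SZ, mul(SZ, Z)))))
  [14] S(add(S(add(Z, mul(SZ, Z))), mul(add(add(Z, Z), Z), add(SZ, mul(SZ, Z)))))
  [15] S(S(add(add(Z, mul(SZ, Z)), mul(add(add(Z, Z), Z), add(SZ, mul(SZ, Z))))))
  [16] S(S(add(mul(SZ, Z), mul(add(add(Z, Z), Z), add(SZ, mul(SZ, Z))))))
  [17] S(S(add(add(Z, mul(Z, Z)), mul(add(add(Z, Z), Z), add(SZ, mul(SZ, Z))))))
  [18] S(S(add(mul(Z, Z), mul(add(add(Z, Z), Z), add(SZ, mul(SZ, Z))))))
  [19] S(S(add(Z, mul(add(add(Z, Z), Z), add(SZ, mul(SZ, Z))))))
  [20] S(S(mul(add(add(Z, Z), Z), add(SZ, mul(SZ, Z)))))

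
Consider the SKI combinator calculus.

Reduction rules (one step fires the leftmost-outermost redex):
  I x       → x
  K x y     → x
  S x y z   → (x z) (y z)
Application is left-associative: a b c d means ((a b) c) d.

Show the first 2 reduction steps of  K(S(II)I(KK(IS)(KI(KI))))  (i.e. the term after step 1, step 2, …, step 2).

  start: K(S(II)I(KK(IS)(KI(KI))))
  →1  K(II(KK(IS)(KI(KI)))(I(KK(IS)(KI(KI)))))
  →2  K(I(KK(IS)(KI(KI)))(I(KK(IS)(KI(KI)))))

Answer: after 2 steps: K(I(KK(IS)(KI(KI)))(I(KK(IS)(KI(KI)))))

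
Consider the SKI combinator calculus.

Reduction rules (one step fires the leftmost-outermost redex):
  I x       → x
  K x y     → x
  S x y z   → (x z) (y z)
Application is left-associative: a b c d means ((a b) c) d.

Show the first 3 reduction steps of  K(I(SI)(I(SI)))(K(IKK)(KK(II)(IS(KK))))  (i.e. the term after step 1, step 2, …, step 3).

Answer: after 3 steps: SI(SI)

Derivation:
  start: K(I(SI)(I(SI)))(K(IKK)(KK(II)(IS(KK))))
  step 1: I(SI)(I(SI))
  step 2: SI(I(SI))
  step 3: SI(SI)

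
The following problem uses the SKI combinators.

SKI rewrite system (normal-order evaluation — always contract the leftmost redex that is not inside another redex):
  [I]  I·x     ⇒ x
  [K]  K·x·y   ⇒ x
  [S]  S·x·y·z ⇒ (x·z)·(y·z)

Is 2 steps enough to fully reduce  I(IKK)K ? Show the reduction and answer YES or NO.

Answer: NO — after 2 steps the term is KKK, not yet normal

Reduction:
  start: I(IKK)K
  →1  IKKK
  →2  KKK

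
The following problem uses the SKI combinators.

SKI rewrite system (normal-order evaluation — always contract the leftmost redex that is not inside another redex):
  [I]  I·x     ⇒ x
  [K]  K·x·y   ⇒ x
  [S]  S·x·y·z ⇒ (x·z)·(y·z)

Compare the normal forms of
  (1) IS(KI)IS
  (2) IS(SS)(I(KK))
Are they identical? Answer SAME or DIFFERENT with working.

Term A:
  start: IS(KI)IS
  →1  S(KI)IS
  →2  KIS(IS)
  →3  I(IS)
  →4  IS
  →5  S

Term B:
  start: IS(SS)(I(KK))
  →1  S(SS)(I(KK))
  →2  S(SS)(KK)

Answer: DIFFERENT — A ⇓ S, B ⇓ S(SS)(KK)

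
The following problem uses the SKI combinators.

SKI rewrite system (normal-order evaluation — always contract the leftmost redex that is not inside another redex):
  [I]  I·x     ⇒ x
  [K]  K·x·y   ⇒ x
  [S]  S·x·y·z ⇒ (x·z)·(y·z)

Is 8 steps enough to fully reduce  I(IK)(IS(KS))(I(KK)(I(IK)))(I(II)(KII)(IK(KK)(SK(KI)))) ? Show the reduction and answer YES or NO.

  start: I(IK)(IS(KS))(I(KK)(I(IK)))(I(II)(KII)(IK(KK)(SK(KI))))
  step 1: IK(IS(KS))(I(KK)(I(IK)))(I(II)(KII)(IK(KK)(SK(KI))))
  step 2: K(IS(KS))(I(KK)(I(IK)))(I(II)(KII)(IK(KK)(SK(KI))))
  step 3: IS(KS)(I(II)(KII)(IK(KK)(SK(KI))))
  step 4: S(KS)(I(II)(KII)(IK(KK)(SK(KI))))
  step 5: S(KS)(II(KII)(IK(KK)(SK(KI))))
  step 6: S(KS)(I(KII)(IK(KK)(SK(KI))))
  step 7: S(KS)(KII(IK(KK)(SK(KI))))
  step 8: S(KS)(I(IK(KK)(SK(KI))))

Answer: NO — after 8 steps the term is S(KS)(I(IK(KK)(SK(KI)))), not yet normal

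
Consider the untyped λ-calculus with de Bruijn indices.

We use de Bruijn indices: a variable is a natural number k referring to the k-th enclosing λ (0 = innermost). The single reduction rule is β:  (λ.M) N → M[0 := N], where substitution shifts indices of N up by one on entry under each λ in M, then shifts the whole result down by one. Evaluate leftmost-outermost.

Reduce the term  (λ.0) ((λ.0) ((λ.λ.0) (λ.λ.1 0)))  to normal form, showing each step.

Answer: normal form = λ.0  (in 3 steps)

Derivation:
  start: (λ.0) ((λ.0) ((λ.λ.0) (λ.λ.1 0)))
  step 1: (λ.0) ((λ.λ.0) (λ.λ.1 0))
  step 2: (λ.λ.0) (λ.λ.1 0)
  step 3: λ.0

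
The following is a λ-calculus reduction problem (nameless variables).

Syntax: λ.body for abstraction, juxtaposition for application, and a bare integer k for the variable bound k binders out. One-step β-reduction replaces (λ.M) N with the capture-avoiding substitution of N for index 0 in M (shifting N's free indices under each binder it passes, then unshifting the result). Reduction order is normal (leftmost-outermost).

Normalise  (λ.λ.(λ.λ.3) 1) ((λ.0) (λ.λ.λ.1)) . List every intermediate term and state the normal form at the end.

  start: (λ.λ.(λ.λ.3) 1) ((λ.0) (λ.λ.λ.1))
  [1] λ.(λ.λ.(λ.0) (λ.λ.λ.1)) ((λ.0) (λ.λ.λ.1))
  [2] λ.λ.(λ.0) (λ.λ.λ.1)
  [3] λ.λ.λ.λ.λ.1

Answer: normal form = λ.λ.λ.λ.λ.1  (in 3 steps)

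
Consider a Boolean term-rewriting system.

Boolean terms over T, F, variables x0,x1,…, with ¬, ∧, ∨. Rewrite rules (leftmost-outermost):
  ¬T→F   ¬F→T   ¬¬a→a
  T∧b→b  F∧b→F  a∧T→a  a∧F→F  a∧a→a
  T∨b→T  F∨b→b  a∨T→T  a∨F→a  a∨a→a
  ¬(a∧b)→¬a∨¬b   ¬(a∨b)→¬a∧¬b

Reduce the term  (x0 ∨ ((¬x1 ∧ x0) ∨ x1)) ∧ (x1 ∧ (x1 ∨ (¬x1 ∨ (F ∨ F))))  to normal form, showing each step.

Answer: normal form = (x0 ∨ ((¬x1 ∧ x0) ∨ x1)) ∧ (x1 ∧ (x1 ∨ ¬x1))  (in 2 steps)

Working:
  start: (x0 ∨ ((¬x1 ∧ x0) ∨ x1)) ∧ (x1 ∧ (x1 ∨ (¬x1 ∨ (F ∨ F))))
  [1] (x0 ∨ ((¬x1 ∧ x0) ∨ x1)) ∧ (x1 ∧ (x1 ∨ (¬x1 ∨ F)))
  [2] (x0 ∨ ((¬x1 ∧ x0) ∨ x1)) ∧ (x1 ∧ (x1 ∨ ¬x1))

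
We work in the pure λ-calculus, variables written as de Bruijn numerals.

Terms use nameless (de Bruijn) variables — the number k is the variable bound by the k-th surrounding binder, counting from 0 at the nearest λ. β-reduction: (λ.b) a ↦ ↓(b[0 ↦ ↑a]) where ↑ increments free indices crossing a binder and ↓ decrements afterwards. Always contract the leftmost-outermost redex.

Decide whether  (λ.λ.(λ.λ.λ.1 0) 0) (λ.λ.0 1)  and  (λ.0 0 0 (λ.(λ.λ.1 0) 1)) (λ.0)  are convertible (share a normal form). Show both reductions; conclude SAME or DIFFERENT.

Answer: DIFFERENT — A ⇓ λ.λ.λ.1 0, B ⇓ λ.λ.0

Working:
Term A:
  start: (λ.λ.(λ.λ.λ.1 0) 0) (λ.λ.0 1)
  →1  λ.(λ.λ.λ.1 0) 0
  →2  λ.λ.λ.1 0

Term B:
  start: (λ.0 0 0 (λ.(λ.λ.1 0) 1)) (λ.0)
  →1  (λ.0) (λ.0) (λ.0) (λ.(λ.λ.1 0) (λ.0))
  →2  (λ.0) (λ.0) (λ.(λ.λ.1 0) (λ.0))
  →3  (λ.0) (λ.(λ.λ.1 0) (λ.0))
  →4  λ.(λ.λ.1 0) (λ.0)
  →5  λ.λ.(λ.0) 0
  →6  λ.λ.0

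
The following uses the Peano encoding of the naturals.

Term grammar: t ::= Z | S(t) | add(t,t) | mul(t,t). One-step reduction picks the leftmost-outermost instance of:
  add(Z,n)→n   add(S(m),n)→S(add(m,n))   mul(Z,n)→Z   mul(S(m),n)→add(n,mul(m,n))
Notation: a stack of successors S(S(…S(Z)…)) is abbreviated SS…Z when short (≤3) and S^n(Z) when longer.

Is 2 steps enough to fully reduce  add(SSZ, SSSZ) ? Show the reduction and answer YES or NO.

  start: add(SSZ, SSSZ)
  [1] S(add(SZ, SSSZ))
  [2] S(S(add(Z, SSSZ)))

Answer: NO — after 2 steps the term is S(S(add(Z, SSSZ))), not yet normal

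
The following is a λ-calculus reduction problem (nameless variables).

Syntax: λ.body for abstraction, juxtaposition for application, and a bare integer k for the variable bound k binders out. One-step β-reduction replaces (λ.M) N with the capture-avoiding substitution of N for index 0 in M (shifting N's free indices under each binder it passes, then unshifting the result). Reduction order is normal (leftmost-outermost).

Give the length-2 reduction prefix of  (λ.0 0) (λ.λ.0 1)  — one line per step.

Answer: after 2 steps: λ.0 (λ.λ.0 1)

Working:
  start: (λ.0 0) (λ.λ.0 1)
  [1] (λ.λ.0 1) (λ.λ.0 1)
  [2] λ.0 (λ.λ.0 1)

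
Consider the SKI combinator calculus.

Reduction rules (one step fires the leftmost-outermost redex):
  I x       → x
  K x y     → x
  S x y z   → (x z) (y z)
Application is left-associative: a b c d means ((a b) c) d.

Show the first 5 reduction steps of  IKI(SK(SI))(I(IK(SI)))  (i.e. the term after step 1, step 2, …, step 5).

Answer: after 5 steps: K(SI)

Working:
  start: IKI(SK(SI))(I(IK(SI)))
  →1  KI(SK(SI))(I(IK(SI)))
  →2  I(I(IK(SI)))
  →3  I(IK(SI))
  →4  IK(SI)
  →5  K(SI)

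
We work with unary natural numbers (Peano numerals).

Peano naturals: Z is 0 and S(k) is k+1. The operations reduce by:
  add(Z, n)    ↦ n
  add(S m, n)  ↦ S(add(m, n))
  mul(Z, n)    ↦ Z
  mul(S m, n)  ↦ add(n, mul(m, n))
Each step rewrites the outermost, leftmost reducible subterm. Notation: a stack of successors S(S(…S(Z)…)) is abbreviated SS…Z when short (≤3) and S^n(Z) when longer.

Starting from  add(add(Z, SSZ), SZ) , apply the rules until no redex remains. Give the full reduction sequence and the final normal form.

  start: add(add(Z, SSZ), SZ)
  →1  add(SSZ, SZ)
  →2  S(add(SZ, SZ))
  →3  S(S(add(Z, SZ)))
  →4  SSSZ

Answer: normal form = SSSZ  (in 4 steps)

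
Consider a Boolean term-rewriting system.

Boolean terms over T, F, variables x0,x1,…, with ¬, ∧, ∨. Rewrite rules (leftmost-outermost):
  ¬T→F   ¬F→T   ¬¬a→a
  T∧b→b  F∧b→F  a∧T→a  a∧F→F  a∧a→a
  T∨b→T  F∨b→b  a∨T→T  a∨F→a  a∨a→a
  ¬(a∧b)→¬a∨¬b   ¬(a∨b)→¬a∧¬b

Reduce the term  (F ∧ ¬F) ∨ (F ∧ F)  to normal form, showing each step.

Answer: normal form = F  (in 3 steps)

Reduction:
  start: (F ∧ ¬F) ∨ (F ∧ F)
  →1  F ∨ (F ∧ F)
  →2  F ∧ F
  →3  F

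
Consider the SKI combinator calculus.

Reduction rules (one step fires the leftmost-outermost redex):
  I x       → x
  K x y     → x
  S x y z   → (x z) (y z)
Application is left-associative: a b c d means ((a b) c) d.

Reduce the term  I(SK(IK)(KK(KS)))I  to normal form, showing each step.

Answer: normal form = KI  (in 4 steps)

Working:
  start: I(SK(IK)(KK(KS)))I
  →1  SK(IK)(KK(KS))I
  →2  K(KK(KS))(IK(KK(KS)))I
  →3  KK(KS)I
  →4  KI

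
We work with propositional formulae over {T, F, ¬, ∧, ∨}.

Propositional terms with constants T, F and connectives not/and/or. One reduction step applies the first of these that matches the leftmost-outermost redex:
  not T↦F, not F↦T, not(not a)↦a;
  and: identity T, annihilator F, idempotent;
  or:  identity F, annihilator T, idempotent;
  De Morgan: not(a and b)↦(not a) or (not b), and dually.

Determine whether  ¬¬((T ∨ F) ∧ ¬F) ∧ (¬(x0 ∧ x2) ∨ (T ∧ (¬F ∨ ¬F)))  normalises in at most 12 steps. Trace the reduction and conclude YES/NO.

Answer: YES — reaches normal form T in 10 ≤ 12 steps

Working:
  start: ¬¬((T ∨ F) ∧ ¬F) ∧ (¬(x0 ∧ x2) ∨ (T ∧ (¬F ∨ ¬F)))
  →1  ((T ∨ F) ∧ ¬F) ∧ (¬(x0 ∧ x2) ∨ (T ∧ (¬F ∨ ¬F)))
  →2  (T ∧ ¬F) ∧ (¬(x0 ∧ x2) ∨ (T ∧ (¬F ∨ ¬F)))
  →3  ¬F ∧ (¬(x0 ∧ x2) ∨ (T ∧ (¬F ∨ ¬F)))
  →4  T ∧ (¬(x0 ∧ x2) ∨ (T ∧ (¬F ∨ ¬F)))
  →5  ¬(x0 ∧ x2) ∨ (T ∧ (¬F ∨ ¬F))
  →6  (¬x0 ∨ ¬x2) ∨ (T ∧ (¬F ∨ ¬F))
  →7  (¬x0 ∨ ¬x2) ∨ (¬F ∨ ¬F)
  →8  (¬x0 ∨ ¬x2) ∨ ¬F
  →9  (¬x0 ∨ ¬x2) ∨ T
  →10  T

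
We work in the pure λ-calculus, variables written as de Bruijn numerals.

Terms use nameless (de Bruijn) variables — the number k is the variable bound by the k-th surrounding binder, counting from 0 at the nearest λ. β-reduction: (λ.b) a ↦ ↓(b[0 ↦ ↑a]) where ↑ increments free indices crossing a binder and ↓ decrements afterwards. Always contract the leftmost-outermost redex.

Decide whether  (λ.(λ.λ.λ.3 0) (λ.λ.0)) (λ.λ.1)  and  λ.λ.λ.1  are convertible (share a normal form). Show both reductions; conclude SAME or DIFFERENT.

Term A:
  start: (λ.(λ.λ.λ.3 0) (λ.λ.0)) (λ.λ.1)
  [1] (λ.λ.λ.(λ.λ.1) 0) (λ.λ.0)
  [2] λ.λ.(λ.λ.1) 0
  [3] λ.λ.λ.1

Term B:
  start: λ.λ.λ.1

Answer: SAME — A ⇓ λ.λ.λ.1, B ⇓ λ.λ.λ.1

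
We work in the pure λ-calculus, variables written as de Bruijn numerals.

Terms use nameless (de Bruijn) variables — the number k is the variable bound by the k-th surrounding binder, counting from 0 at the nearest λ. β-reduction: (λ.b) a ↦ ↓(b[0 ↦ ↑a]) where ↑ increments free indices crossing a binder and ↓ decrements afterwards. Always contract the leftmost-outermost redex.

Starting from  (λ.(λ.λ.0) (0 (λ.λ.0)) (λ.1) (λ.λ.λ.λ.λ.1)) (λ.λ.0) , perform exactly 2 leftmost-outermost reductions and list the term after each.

Answer: after 2 steps: (λ.0) (λ.λ.λ.0) (λ.λ.λ.λ.λ.1)

Derivation:
  start: (λ.(λ.λ.0) (0 (λ.λ.0)) (λ.1) (λ.λ.λ.λ.λ.1)) (λ.λ.0)
  →1  (λ.λ.0) ((λ.λ.0) (λ.λ.0)) (λ.λ.λ.0) (λ.λ.λ.λ.λ.1)
  →2  (λ.0) (λ.λ.λ.0) (λ.λ.λ.λ.λ.1)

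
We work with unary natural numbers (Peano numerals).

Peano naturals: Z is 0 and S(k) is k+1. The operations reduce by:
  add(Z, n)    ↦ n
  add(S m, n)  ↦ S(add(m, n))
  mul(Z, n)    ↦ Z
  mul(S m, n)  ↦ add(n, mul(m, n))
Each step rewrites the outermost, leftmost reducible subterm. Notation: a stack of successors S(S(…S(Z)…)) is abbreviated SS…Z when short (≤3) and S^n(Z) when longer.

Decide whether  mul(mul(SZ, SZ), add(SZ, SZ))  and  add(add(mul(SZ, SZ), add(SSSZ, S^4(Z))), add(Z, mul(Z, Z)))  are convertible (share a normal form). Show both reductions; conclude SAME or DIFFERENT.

Term A:
  start: mul(mul(SZ, SZ), add(SZ, SZ))
  [1] mul(add(SZ, mul(Z, SZ)), add(SZ, SZ))
  [2] mul(S(add(Z, mul(Z, SZ))), add(SZ, SZ))
  [3] add(add(SZ, SZ), mul(add(Z, mul(Z, SZ)), add(SZ, SZ)))
  [4] add(S(add(Z, SZ)), mul(add(Z, mul(Z, SZ)), add(SZ, SZ)))
  [5] S(add(add(Z, SZ), mul(add(Z, mul(Z, SZ)), add(SZ, SZ))))
  [6] S(add(SZ, mul(add(Z, mul(Z, SZ)), add(SZ, SZ))))
  [7] S(S(add(Z, mul(add(Z, mul(Z, SZ)), add(SZ, SZ)))))
  [8] S(S(mul(add(Z, mul(Z, SZ)), add(SZ, SZ))))
  [9] S(S(mul(mul(Z, SZ), add(SZ, SZ))))
  [10] S(S(mul(Z, add(SZ, SZ))))
  [11] SSZ

Term B:
  start: add(add(mul(SZ, SZ), add(SSSZ, S^4(Z))), add(Z, mul(Z, Z)))
  [1] add(add(add(SZ, mul(Z, SZ)), add(SSSZ, S^4(Z))), add(Z, mul(Z, Z)))
  [2] add(add(S(add(Z, mul(Z, SZ))), add(SSSZ, S^4(Z))), add(Z, mul(Z, Z)))
  [3] add(S(add(add(Z, mul(Z, SZ)), add(SSSZ, S^4(Z)))), add(Z, mul(Z, Z)))
  [4] S(add(add(add(Z, mul(Z, SZ)), add(SSSZ, S^4(Z))), add(Z, mul(Z, Z))))
  [5] S(add(add(mul(Z, SZ), add(SSSZ, S^4(Z))), add(Z, mul(Z, Z))))
  [6] S(add(add(Z, add(SSSZ, S^4(Z))), add(Z, mul(Z, Z))))
  [7] S(add(add(SSSZ, S^4(Z)), add(Z, mul(Z, Z))))
  [8] S(add(S(add(SSZ, S^4(Z))), add(Z, mul(Z, Z))))
  [9] S(S(add(add(SSZ, S^4(Z)), add(Z, mul(Z, Z)))))
  [10] S(S(add(S(add(SZ, S^4(Z))), add(Z, mul(Z, Z)))))
  [11] S(S(S(add(add(SZ, S^4(Z)), add(Z, mul(Z, Z))))))
  [12] S(S(S(add(S(add(Z, S^4(Z))), add(Z, mul(Z, Z))))))
  [13] S(S(S(S(add(add(Z, S^4(Z)), add(Z, mul(Z, Z)))))))
  [14] S(S(S(S(add(S^4(Z), add(Z, mul(Z, Z)))))))
  [15] S(S(S(S(S(add(SSSZ, add(Z, mul(Z, Z))))))))
  [16] S(S(S(S(S(S(add(SSZ, add(Z, mul(Z, Z)))))))))
  [17] S(S(S(S(S(S(S(add(SZ, add(Z, mul(Z, Z))))))))))
  [18] S(S(S(S(S(S(S(S(add(Z, add(Z, mul(Z, Z)))))))))))
  [19] S(S(S(S(S(S(S(S(add(Z, mul(Z, Z))))))))))
  [20] S(S(S(S(S(S(S(S(mul(Z, Z)))))))))
  [21] S^8(Z)

Answer: DIFFERENT — A ⇓ SSZ, B ⇓ S^8(Z)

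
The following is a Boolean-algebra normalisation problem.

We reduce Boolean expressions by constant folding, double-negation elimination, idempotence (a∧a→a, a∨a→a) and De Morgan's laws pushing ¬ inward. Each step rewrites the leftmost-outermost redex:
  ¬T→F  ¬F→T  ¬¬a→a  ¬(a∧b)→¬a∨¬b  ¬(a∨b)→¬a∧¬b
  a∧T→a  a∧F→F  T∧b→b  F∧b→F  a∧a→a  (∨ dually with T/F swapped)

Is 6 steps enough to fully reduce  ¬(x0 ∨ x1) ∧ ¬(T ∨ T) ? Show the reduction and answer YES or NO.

  start: ¬(x0 ∨ x1) ∧ ¬(T ∨ T)
  →1  (¬x0 ∧ ¬x1) ∧ ¬(T ∨ T)
  →2  (¬x0 ∧ ¬x1) ∧ (¬T ∧ ¬T)
  →3  (¬x0 ∧ ¬x1) ∧ ¬T
  →4  (¬x0 ∧ ¬x1) ∧ F
  →5  F

Answer: YES — reaches normal form F in 5 ≤ 6 steps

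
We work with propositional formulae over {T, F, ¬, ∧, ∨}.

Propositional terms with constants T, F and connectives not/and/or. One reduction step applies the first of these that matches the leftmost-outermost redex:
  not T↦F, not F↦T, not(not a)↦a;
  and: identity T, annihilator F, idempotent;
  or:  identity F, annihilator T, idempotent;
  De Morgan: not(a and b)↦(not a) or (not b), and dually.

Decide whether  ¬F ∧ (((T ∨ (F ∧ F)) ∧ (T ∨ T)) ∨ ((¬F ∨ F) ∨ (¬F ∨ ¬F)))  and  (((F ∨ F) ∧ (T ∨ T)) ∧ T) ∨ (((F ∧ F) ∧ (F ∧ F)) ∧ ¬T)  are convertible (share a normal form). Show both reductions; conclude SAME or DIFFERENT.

Answer: DIFFERENT — A ⇓ T, B ⇓ F

Derivation:
Term A:
  start: ¬F ∧ (((T ∨ (F ∧ F)) ∧ (T ∨ T)) ∨ ((¬F ∨ F) ∨ (¬F ∨ ¬F)))
  →1  T ∧ (((T ∨ (F ∧ F)) ∧ (T ∨ T)) ∨ ((¬F ∨ F) ∨ (¬F ∨ ¬F)))
  →2  ((T ∨ (F ∧ F)) ∧ (T ∨ T)) ∨ ((¬F ∨ F) ∨ (¬F ∨ ¬F))
  →3  (T ∧ (T ∨ T)) ∨ ((¬F ∨ F) ∨ (¬F ∨ ¬F))
  →4  (T ∨ T) ∨ ((¬F ∨ F) ∨ (¬F ∨ ¬F))
  →5  T ∨ ((¬F ∨ F) ∨ (¬F ∨ ¬F))
  →6  T

Term B:
  start: (((F ∨ F) ∧ (T ∨ T)) ∧ T) ∨ (((F ∧ F) ∧ (F ∧ F)) ∧ ¬T)
  →1  ((F ∨ F) ∧ (T ∨ T)) ∨ (((F ∧ F) ∧ (F ∧ F)) ∧ ¬T)
  →2  (F ∧ (T ∨ T)) ∨ (((F ∧ F) ∧ (F ∧ F)) ∧ ¬T)
  →3  F ∨ (((F ∧ F) ∧ (F ∧ F)) ∧ ¬T)
  →4  ((F ∧ F) ∧ (F ∧ F)) ∧ ¬T
  →5  (F ∧ F) ∧ ¬T
  →6  F ∧ ¬T
  →7  F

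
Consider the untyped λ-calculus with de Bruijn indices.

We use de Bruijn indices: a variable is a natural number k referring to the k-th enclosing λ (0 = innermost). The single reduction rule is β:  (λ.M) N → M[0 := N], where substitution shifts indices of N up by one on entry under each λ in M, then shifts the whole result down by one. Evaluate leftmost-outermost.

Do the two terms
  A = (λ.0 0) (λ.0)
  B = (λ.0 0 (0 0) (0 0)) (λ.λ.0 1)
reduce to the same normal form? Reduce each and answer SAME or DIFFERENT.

Term A:
  start: (λ.0 0) (λ.0)
  [1] (λ.0) (λ.0)
  [2] λ.0

Term B:
  start: (λ.0 0 (0 0) (0 0)) (λ.λ.0 1)
  [1] (λ.λ.0 1) (λ.λ.0 1) ((λ.λ.0 1) (λ.λ.0 1)) ((λ.λ.0 1) (λ.λ.0 1))
  [2] (λ.0 (λ.λ.0 1)) ((λ.λ.0 1) (λ.λ.0 1)) ((λ.λ.0 1) (λ.λ.0 1))
  [3] (λ.λ.0 1) (λ.λ.0 1) (λ.λ.0 1) ((λ.λ.0 1) (λ.λ.0 1))
  [4] (λ.0 (λ.λ.0 1)) (λ.λ.0 1) ((λ.λ.0 1) (λ.λ.0 1))
  [5] (λ.λ.0 1) (λ.λ.0 1) ((λ.λ.0 1) (λ.λ.0 1))
  [6] (λ.0 (λ.λ.0 1)) ((λ.λ.0 1) (λ.λ.0 1))
  [7] (λ.λ.0 1) (λ.λ.0 1) (λ.λ.0 1)
  [8] (λ.0 (λ.λ.0 1)) (λ.λ.0 1)
  [9] (λ.λ.0 1) (λ.λ.0 1)
  [10] λ.0 (λ.λ.0 1)

Answer: DIFFERENT — A ⇓ λ.0, B ⇓ λ.0 (λ.λ.0 1)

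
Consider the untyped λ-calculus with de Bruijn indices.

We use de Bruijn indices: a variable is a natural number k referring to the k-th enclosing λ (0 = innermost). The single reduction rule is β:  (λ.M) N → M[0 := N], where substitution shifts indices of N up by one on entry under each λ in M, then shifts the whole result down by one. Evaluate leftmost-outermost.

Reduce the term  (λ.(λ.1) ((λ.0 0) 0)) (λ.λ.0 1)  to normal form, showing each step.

Answer: normal form = λ.λ.0 1  (in 2 steps)

Working:
  start: (λ.(λ.1) ((λ.0 0) 0)) (λ.λ.0 1)
  step 1: (λ.λ.λ.0 1) ((λ.0 0) (λ.λ.0 1))
  step 2: λ.λ.0 1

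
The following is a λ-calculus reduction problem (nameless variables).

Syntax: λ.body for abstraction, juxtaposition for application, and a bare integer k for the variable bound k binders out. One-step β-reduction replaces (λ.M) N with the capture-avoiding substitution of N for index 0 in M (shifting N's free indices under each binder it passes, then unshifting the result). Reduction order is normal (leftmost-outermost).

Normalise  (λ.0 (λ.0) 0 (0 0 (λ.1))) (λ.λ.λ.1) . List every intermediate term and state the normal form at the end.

Answer: normal form = λ.λ.λ.1  (in 4 steps)

Reduction:
  start: (λ.0 (λ.0) 0 (0 0 (λ.1))) (λ.λ.λ.1)
  →1  (λ.λ.λ.1) (λ.0) (λ.λ.λ.1) ((λ.λ.λ.1) (λ.λ.λ.1) (λ.λ.λ.λ.1))
  →2  (λ.λ.1) (λ.λ.λ.1) ((λ.λ.λ.1) (λ.λ.λ.1) (λ.λ.λ.λ.1))
  →3  (λ.λ.λ.λ.1) ((λ.λ.λ.1) (λ.λ.λ.1) (λ.λ.λ.λ.1))
  →4  λ.λ.λ.1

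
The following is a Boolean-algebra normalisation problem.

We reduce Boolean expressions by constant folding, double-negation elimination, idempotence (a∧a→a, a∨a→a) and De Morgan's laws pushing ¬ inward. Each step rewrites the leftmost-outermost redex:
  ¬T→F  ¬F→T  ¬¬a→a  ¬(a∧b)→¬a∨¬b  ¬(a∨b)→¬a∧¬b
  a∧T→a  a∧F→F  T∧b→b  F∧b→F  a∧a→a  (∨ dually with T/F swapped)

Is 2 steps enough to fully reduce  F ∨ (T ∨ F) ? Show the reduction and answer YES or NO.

  start: F ∨ (T ∨ F)
  step 1: T ∨ F
  step 2: T

Answer: YES — reaches normal form T in 2 ≤ 2 steps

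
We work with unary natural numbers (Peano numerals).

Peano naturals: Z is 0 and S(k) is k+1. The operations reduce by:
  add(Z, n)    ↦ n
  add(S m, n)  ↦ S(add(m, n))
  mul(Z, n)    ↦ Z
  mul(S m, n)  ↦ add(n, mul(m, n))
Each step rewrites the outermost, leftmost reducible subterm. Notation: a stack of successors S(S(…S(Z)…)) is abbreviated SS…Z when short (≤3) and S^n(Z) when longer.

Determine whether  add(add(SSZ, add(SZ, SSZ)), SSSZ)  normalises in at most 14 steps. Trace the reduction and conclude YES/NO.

  start: add(add(SSZ, add(SZ, SSZ)), SSSZ)
  step 1: add(S(add(SZ, add(SZ, SSZ))), SSSZ)
  step 2: S(add(add(SZ, add(SZ, SSZ)), SSSZ))
  step 3: S(add(S(add(Z, add(SZ, SSZ))), SSSZ))
  step 4: S(S(add(add(Z, add(SZ, SSZ)), SSSZ)))
  step 5: S(S(add(add(SZ, SSZ), SSSZ)))
  step 6: S(S(add(S(add(Z, SSZ)), SSSZ)))
  step 7: S(S(S(add(add(Z, SSZ), SSSZ))))
  step 8: S(S(S(add(SSZ, SSSZ))))
  step 9: S(S(S(S(add(SZ, SSSZ)))))
  step 10: S(S(S(S(S(add(Z, SSSZ))))))
  step 11: S^8(Z)

Answer: YES — reaches normal form S^8(Z) in 11 ≤ 14 steps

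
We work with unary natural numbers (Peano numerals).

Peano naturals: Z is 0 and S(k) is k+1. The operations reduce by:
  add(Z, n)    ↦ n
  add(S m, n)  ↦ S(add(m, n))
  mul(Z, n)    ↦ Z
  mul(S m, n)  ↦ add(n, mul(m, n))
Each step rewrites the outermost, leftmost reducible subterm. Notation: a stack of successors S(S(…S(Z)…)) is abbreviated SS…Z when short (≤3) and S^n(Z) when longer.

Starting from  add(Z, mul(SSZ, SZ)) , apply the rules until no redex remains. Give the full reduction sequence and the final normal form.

  start: add(Z, mul(SSZ, SZ))
  →1  mul(SSZ, SZ)
  →2  add(SZ, mul(SZ, SZ))
  →3  S(add(Z, mul(SZ, SZ)))
  →4  S(mul(SZ, SZ))
  →5  S(add(SZ, mul(Z, SZ)))
  →6  S(S(add(Z, mul(Z, SZ))))
  →7  S(S(mul(Z, SZ)))
  →8  SSZ

Answer: normal form = SSZ  (in 8 steps)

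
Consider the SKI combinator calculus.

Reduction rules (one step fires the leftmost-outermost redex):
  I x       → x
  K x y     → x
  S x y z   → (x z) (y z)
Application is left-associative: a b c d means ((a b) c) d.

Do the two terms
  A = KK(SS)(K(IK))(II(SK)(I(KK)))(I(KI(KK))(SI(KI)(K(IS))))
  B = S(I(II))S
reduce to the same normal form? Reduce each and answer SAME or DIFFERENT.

Term A:
  start: KK(SS)(K(IK))(II(SK)(I(KK)))(I(KI(KK))(SI(KI)(K(IS))))
  step 1: K(K(IK))(II(SK)(I(KK)))(I(KI(KK))(SI(KI)(K(IS))))
  step 2: K(IK)(I(KI(KK))(SI(KI)(K(IS))))
  step 3: IK
  step 4: K

Term B:
  start: S(I(II))S
  step 1: S(II)S
  step 2: SIS

Answer: DIFFERENT — A ⇓ K, B ⇓ SIS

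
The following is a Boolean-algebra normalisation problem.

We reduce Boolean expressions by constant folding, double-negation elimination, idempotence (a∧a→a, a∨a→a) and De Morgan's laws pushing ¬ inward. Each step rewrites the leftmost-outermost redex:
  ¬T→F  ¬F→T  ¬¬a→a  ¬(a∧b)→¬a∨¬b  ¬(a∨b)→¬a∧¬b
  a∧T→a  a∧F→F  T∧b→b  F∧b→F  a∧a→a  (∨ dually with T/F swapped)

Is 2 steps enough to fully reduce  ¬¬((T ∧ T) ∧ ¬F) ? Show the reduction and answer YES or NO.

  start: ¬¬((T ∧ T) ∧ ¬F)
  [1] (T ∧ T) ∧ ¬F
  [2] T ∧ ¬F

Answer: NO — after 2 steps the term is T ∧ ¬F, not yet normal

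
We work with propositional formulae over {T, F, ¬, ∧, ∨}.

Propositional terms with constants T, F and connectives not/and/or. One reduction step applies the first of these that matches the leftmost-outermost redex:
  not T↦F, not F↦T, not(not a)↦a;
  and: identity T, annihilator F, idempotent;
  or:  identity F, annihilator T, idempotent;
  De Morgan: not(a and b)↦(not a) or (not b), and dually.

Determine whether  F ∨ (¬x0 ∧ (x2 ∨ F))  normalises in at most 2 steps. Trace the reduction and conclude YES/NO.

  start: F ∨ (¬x0 ∧ (x2 ∨ F))
  step 1: ¬x0 ∧ (x2 ∨ F)
  step 2: ¬x0 ∧ x2

Answer: YES — reaches normal form ¬x0 ∧ x2 in 2 ≤ 2 steps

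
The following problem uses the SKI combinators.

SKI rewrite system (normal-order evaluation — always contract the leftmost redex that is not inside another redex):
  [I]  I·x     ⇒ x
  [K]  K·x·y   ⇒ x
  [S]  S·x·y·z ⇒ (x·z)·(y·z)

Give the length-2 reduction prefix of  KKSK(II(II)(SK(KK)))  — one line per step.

Answer: after 2 steps: K

Reduction:
  start: KKSK(II(II)(SK(KK)))
  →1  KK(II(II)(SK(KK)))
  →2  K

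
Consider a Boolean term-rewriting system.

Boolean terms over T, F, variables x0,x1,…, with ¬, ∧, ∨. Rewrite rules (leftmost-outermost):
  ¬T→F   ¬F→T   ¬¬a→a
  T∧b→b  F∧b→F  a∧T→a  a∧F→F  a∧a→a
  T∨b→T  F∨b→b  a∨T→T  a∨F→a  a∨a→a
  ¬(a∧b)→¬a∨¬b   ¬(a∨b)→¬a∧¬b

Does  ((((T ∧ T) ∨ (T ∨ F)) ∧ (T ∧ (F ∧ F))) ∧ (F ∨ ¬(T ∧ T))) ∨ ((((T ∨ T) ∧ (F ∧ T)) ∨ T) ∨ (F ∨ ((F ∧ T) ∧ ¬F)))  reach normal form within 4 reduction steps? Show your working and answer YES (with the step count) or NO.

Answer: NO — after 4 steps the term is ((F ∧ F) ∧ (F ∨ ¬(T ∧ T))) ∨ ((((T ∨ T) ∧ (F ∧ T)) ∨ T) ∨ (F ∨ ((F ∧ T) ∧ ¬F))), not yet normal

Working:
  start: ((((T ∧ T) ∨ (T ∨ F)) ∧ (T ∧ (F ∧ F))) ∧ (F ∨ ¬(T ∧ T))) ∨ ((((T ∨ T) ∧ (F ∧ T)) ∨ T) ∨ (F ∨ ((F ∧ T) ∧ ¬F)))
  [1] (((T ∨ (T ∨ F)) ∧ (T ∧ (F ∧ F))) ∧ (F ∨ ¬(T ∧ T))) ∨ ((((T ∨ T) ∧ (F ∧ T)) ∨ T) ∨ (F ∨ ((F ∧ T) ∧ ¬F)))
  [2] ((T ∧ (T ∧ (F ∧ F))) ∧ (F ∨ ¬(T ∧ T))) ∨ ((((T ∨ T) ∧ (F ∧ T)) ∨ T) ∨ (F ∨ ((F ∧ T) ∧ ¬F)))
  [3] ((T ∧ (F ∧ F)) ∧ (F ∨ ¬(T ∧ T))) ∨ ((((T ∨ T) ∧ (F ∧ T)) ∨ T) ∨ (F ∨ ((F ∧ T) ∧ ¬F)))
  [4] ((F ∧ F) ∧ (F ∨ ¬(T ∧ T))) ∨ ((((T ∨ T) ∧ (F ∧ T)) ∨ T) ∨ (F ∨ ((F ∧ T) ∧ ¬F)))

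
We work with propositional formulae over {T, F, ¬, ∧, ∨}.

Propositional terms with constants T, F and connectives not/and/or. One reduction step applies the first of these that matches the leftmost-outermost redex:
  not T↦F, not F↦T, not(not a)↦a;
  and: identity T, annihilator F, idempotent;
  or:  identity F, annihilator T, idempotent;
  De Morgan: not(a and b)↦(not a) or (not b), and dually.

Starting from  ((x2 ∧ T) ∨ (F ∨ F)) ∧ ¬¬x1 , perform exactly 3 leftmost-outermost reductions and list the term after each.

  start: ((x2 ∧ T) ∨ (F ∨ F)) ∧ ¬¬x1
  →1  (x2 ∨ (F ∨ F)) ∧ ¬¬x1
  →2  (x2 ∨ F) ∧ ¬¬x1
  →3  x2 ∧ ¬¬x1

Answer: after 3 steps: x2 ∧ ¬¬x1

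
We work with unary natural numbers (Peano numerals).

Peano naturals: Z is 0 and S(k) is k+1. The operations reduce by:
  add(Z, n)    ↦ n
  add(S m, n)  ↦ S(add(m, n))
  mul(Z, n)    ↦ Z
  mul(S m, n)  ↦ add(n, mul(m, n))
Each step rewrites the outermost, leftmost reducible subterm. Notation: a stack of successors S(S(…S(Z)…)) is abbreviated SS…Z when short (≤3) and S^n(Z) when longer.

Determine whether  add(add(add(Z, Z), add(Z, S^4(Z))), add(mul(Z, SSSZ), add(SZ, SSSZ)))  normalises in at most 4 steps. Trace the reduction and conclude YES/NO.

Answer: NO — after 4 steps the term is S(add(SSSZ, add(mul(Z, SSSZ), add(SZ, SSSZ)))), not yet normal

Working:
  start: add(add(add(Z, Z), add(Z, S^4(Z))), add(mul(Z, SSSZ), add(SZ, SSSZ)))
  →1  add(add(Z, add(Z, S^4(Z))), add(mul(Z, SSSZ), add(SZ, SSSZ)))
  →2  add(add(Z, S^4(Z)), add(mul(Z, SSSZ), add(SZ, SSSZ)))
  →3  add(S^4(Z), add(mul(Z, SSSZ), add(SZ, SSSZ)))
  →4  S(add(SSSZ, add(mul(Z, SSSZ), add(SZ, SSSZ))))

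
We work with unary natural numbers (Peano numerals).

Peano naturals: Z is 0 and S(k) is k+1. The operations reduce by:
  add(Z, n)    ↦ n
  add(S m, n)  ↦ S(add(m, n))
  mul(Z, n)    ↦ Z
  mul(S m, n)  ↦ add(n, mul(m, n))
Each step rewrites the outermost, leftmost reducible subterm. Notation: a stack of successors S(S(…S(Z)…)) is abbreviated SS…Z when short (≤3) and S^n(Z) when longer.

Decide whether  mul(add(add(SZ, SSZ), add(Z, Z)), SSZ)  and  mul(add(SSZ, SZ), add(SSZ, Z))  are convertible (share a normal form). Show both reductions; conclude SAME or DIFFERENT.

Term A:
  start: mul(add(add(SZ, SSZ), add(Z, Z)), SSZ)
  →1  mul(add(S(add(Z, SSZ)), add(Z, Z)), SSZ)
  →2  mul(S(add(add(Z, SSZ), add(Z, Z))), SSZ)
  →3  add(SSZ, mul(add(add(Z, SSZ), add(Z, Z)), SSZ))
  →4  S(add(SZ, mul(add(add(Z, SSZ), add(Z, Z)), SSZ)))
  →5  S(S(add(Z, mul(add(add(Z, SSZ), add(Z, Z)), SSZ))))
  →6  S(S(mul(add(add(Z, SSZ), add(Z, Z)), SSZ)))
  →7  S(S(mul(add(SSZ, add(Z, Z)), SSZ)))
  →8  S(S(mul(S(add(SZ, add(Z, Z))), SSZ)))
  →9  S(S(add(SSZ, mul(add(SZ, add(Z, Z)), SSZ))))
  →10  S(S(S(add(SZ, mul(add(SZ, add(Z, Z)), SSZ)))))
  →11  S(S(S(S(add(Z, mul(add(SZ, add(Z, Z)), SSZ))))))
  →12  S(S(S(S(mul(add(SZ, add(Z, Z)), SSZ)))))
  →13  S(S(S(S(mul(S(add(Z, add(Z, Z))), SSZ)))))
  →14  S(S(S(S(add(SSZ, mul(add(Z, add(Z, Z)), SSZ))))))
  →15  S(S(S(S(S(add(SZ, mul(add(Z, add(Z, Z)), SSZ)))))))
  →16  S(S(S(S(S(S(add(Z, mul(add(Z, add(Z, Z)), SSZ))))))))
  →17  S(S(S(S(S(S(mul(add(Z, add(Z, Z)), SSZ)))))))
  →18  S(S(S(S(S(S(mul(add(Z, Z), SSZ)))))))
  →19  S(S(S(S(S(S(mul(Z, SSZ)))))))
  →20  S^6(Z)

Term B:
  start: mul(add(SSZ, SZ), add(SSZ, Z))
  →1  mul(S(add(SZ, SZ)), add(SSZ, Z))
  →2  add(add(SSZ, Z), mul(add(SZ, SZ), add(SSZ, Z)))
  →3  add(S(add(SZ, Z)), mul(add(SZ, SZ), add(SSZ, Z)))
  →4  S(add(add(SZ, Z), mul(add(SZ, SZ), add(SSZ, Z))))
  →5  S(add(S(add(Z, Z)), mul(add(SZ, SZ), add(SSZ, Z))))
  →6  S(S(add(add(Z, Z), mul(add(SZ, SZ), add(SSZ, Z)))))
  →7  S(S(add(Z, mul(add(SZ, SZ), add(SSZ, Z)))))
  →8  S(S(mul(add(SZ, SZ), add(SSZ, Z))))
  →9  S(S(mul(S(add(Z, SZ)), add(SSZ, Z))))
  →10  S(S(add(add(SSZ, Z), mul(add(Z, SZ), add(SSZ, Z)))))
  →11  S(S(add(S(add(SZ, Z)), mul(add(Z, SZ), add(SSZ, Z)))))
  →12  S(S(S(add(add(SZ, Z), mul(add(Z, SZ), add(SSZ, Z))))))
  →13  S(S(S(add(S(add(Z, Z)), mul(add(Z, SZ), add(SSZ, Z))))))
  →14  S(S(S(S(add(add(Z, Z), mul(add(Z, SZ), add(SSZ, Z)))))))
  →15  S(S(S(S(add(Z, mul(add(Z, SZ), add(SSZ, Z)))))))
  →16  S(S(S(S(mul(add(Z, SZ), add(SSZ, Z))))))
  →17  S(S(S(S(mul(SZ, add(SSZ, Z))))))
  →18  S(S(S(S(add(add(SSZ, Z), mul(Z, add(SSZ, Z)))))))
  →19  S(S(S(S(add(S(add(SZ, Z)), mul(Z, add(SSZ, Z)))))))
  →20  S(S(S(S(S(add(add(SZ, Z), mul(Z, add(SSZ, Z))))))))
  →21  S(S(S(S(S(add(S(add(Z, Z)), mul(Z, add(SSZ, Z))))))))
  →22  S(S(S(S(S(S(add(add(Z, Z), mul(Z, add(SSZ, Z)))))))))
  →23  S(S(S(S(S(S(add(Z, mul(Z, add(SSZ, Z)))))))))
  →24  S(S(S(S(S(S(mul(Z, add(SSZ, Z))))))))
  →25  S^6(Z)

Answer: SAME — A ⇓ S^6(Z), B ⇓ S^6(Z)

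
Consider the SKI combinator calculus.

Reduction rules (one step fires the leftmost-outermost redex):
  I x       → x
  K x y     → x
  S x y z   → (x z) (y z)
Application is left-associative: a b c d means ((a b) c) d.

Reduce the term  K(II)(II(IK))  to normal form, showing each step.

  start: K(II)(II(IK))
  →1  II
  →2  I

Answer: normal form = I  (in 2 steps)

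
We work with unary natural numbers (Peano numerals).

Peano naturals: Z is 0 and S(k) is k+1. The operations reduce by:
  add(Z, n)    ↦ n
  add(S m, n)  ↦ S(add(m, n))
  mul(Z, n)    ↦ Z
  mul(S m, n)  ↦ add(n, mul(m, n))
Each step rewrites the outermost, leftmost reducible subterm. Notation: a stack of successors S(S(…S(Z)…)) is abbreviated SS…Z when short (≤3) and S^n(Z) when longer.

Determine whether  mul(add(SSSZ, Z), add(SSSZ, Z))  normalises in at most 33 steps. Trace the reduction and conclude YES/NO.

Answer: YES — reaches normal form S^9(Z) in 32 ≤ 33 steps

Reduction:
  start: mul(add(SSSZ, Z), add(SSSZ, Z))
  [1] mul(S(add(SSZ, Z)), add(SSSZ, Z))
  [2] add(add(SSSZ, Z), mul(add(SSZ, Z), add(SSSZ, Z)))
  [3] add(S(add(SSZ, Z)), mul(add(SSZ, Z), add(SSSZ, Z)))
  [4] S(add(add(SSZ, Z), mul(add(SSZ, Z), add(SSSZ, Z))))
  [5] S(add(S(add(SZ, Z)), mul(add(SSZ, Z), add(SSSZ, Z))))
  [6] S(S(add(add(SZ, Z), mul(add(SSZ, Z), add(SSSZ, Z)))))
  [7] S(S(add(S(add(Z, Z)), mul(add(SSZ, Z), add(SSSZ, Z)))))
  [8] S(S(S(add(add(Z, Z), mul(add(SSZ, Z), add(SSSZ, Z))))))
  [9] S(S(S(add(Z, mul(add(SSZ, Z), add(SSSZ, Z))))))
  [10] S(S(S(mul(add(SSZ, Z), add(SSSZ, Z)))))
  [11] S(S(S(mul(S(add(SZ, Z)), add(SSSZ, Z)))))
  [12] S(S(S(add(add(SSSZ, Z), mul(add(SZ, Z), add(SSSZ, Z))))))
  [13] S(S(S(add(S(add(SSZ, Z)), mul(add(SZ, Z), add(SSSZ, Z))))))
  [14] S(S(S(S(add(add(SSZ, Z), mul(add(SZ, Z), add(SSSZ, Z)))))))
  [15] S(S(S(S(add(S(add(SZ, Z)), mul(add(SZ, Z), add(SSSZ, Z)))))))
  [16] S(S(S(S(S(add(add(SZ, Z), mul(add(SZ, Z), add(SSSZ, Z))))))))
  [17] S(S(S(S(S(add(S(add(Z, Z)), mul(add(SZ, Z), add(SSSZ, Z))))))))
  [18] S(S(S(S(S(S(add(add(Z, Z), mul(add(SZ, Z), add(SSSZ, Z)))))))))
  [19] S(S(S(S(S(S(add(Z, mul(add(SZ, Z), add(SSSZ, Z)))))))))
  [20] S(S(S(S(S(S(mul(add(SZ, Z), add(SSSZ, Z))))))))
  [21] S(S(S(S(S(S(mul(S(add(Z, Z)), add(SSSZ, Z))))))))
  [22] S(S(S(S(S(S(add(add(SSSZ, Z), mul(add(Z, Z), add(SSSZ, Z)))))))))
  [23] S(S(S(S(S(S(add(S(add(SSZ, Z)), mul(add(Z, Z), add(SSSZ, Z)))))))))
  [24] S(S(S(S(S(S(S(add(add(SSZ, Z), mul(add(Z, Z), add(SSSZ, Z))))))))))
  [25] S(S(S(S(S(S(S(add(S(add(SZ, Z)), mul(add(Z, Z), add(SSSZ, Z))))))))))
  [26] S(S(S(S(S(S(S(S(add(add(SZ, Z), mul(add(Z, Z), add(SSSZ, Z)))))))))))
  [27] S(S(S(S(S(S(S(S(add(S(add(Z, Z)), mul(add(Z, Z), add(SSSZ, Z)))))))))))
  [28] S(S(S(S(S(S(S(S(S(add(add(Z, Z), mul(add(Z, Z), add(SSSZ, Z))))))))))))
  [29] S(S(S(S(S(S(S(S(S(add(Z, mul(add(Z, Z), add(SSSZ, Z))))))))))))
  [30] S(S(S(S(S(S(S(S(S(mul(add(Z, Z), add(SSSZ, Z)))))))))))
  [31] S(S(S(S(S(S(S(S(S(mul(Z, add(SSSZ, Z)))))))))))
  [32] S^9(Z)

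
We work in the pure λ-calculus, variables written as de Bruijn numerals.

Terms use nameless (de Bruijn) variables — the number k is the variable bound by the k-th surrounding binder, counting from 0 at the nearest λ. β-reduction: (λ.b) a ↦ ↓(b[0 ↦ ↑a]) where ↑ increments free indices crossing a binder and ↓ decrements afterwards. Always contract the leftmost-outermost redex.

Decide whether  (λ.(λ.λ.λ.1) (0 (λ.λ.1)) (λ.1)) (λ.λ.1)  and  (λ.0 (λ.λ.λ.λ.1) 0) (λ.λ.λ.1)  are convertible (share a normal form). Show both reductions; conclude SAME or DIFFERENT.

Term A:
  start: (λ.(λ.λ.λ.1) (0 (λ.λ.1)) (λ.1)) (λ.λ.1)
  step 1: (λ.λ.λ.1) ((λ.λ.1) (λ.λ.1)) (λ.λ.λ.1)
  step 2: (λ.λ.1) (λ.λ.λ.1)
  step 3: λ.λ.λ.λ.1

Term B:
  start: (λ.0 (λ.λ.λ.λ.1) 0) (λ.λ.λ.1)
  step 1: (λ.λ.λ.1) (λ.λ.λ.λ.1) (λ.λ.λ.1)
  step 2: (λ.λ.1) (λ.λ.λ.1)
  step 3: λ.λ.λ.λ.1

Answer: SAME — A ⇓ λ.λ.λ.λ.1, B ⇓ λ.λ.λ.λ.1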